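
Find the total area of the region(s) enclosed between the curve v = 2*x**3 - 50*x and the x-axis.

625

The curve meets the x-axis where 2*x**3 - 50*x = 0, i.e. 2*x*(x - 5)*(x + 5) = 0, at x = -5, 0, 5.
On [-5, 0] the curve lies above the axis; ∫[-5,0] (2*x**3 - 50*x) dx = 625/2, giving area 625/2.
On [0, 5] the curve lies below the axis; ∫[0,5] (2*x**3 - 50*x) dx = -625/2, giving area 625/2.
Total area = 625/2 + 625/2 = 625.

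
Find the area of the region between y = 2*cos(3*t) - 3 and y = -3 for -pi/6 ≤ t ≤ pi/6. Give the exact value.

4/3

On [-pi/6, pi/6], (2*cos(3*t) - 3) - (-3) = 2*cos(3*t) is ≥ 0 throughout, so the area is a single integral of |2*cos(3*t)|.
∫[-pi/6,pi/6] (2*cos(3*t)) dt = 4/3.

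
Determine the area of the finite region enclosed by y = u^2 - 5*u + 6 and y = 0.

1/6

Set the curves equal: u^2 - 5*u + 6 = 0, so u^2 - 5*u + 6 = 0, which factors as (u - 3)*(u - 2) = 0. The curves meet at u = 2, 3.
On [2, 3], y = 0 is on top; that piece has area ∫[2,3] (-(u^2 - 5*u + 6)) du = 1/6.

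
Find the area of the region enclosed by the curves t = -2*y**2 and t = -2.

8/3

Both boundary curves give t as a function of y, so integrate with respect to y. Setting them equal: -2*y**2 + 2 = 0, i.e. -2*(y - 1)*(y + 1) = 0, so they meet at y = -1, 1.
For y in [-1, 1], t = -2*y**2 is on the right; area = ∫[-1,1] (-2*y**2 + 2) dy = 8/3.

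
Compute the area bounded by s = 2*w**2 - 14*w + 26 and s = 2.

Both boundary curves give s as a function of w, so integrate with respect to w. Setting them equal: 2*w**2 - 14*w + 24 = 0, i.e. 2*(w - 4)*(w - 3) = 0, so they meet at w = 3, 4.
For w in [3, 4], s = 2*w**2 - 14*w + 26 is on the left; area = ∫[3,4] (-(2*w**2 - 14*w + 24)) dw = 1/3.

1/3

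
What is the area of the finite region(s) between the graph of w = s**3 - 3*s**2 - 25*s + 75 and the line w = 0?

The curve meets the s-axis where s**3 - 3*s**2 - 25*s + 75 = 0, i.e. (s - 5)*(s - 3)*(s + 5) = 0, at s = -5, 3, 5.
On [-5, 3] the curve lies above the axis; ∫[-5,3] (s**3 - 3*s**2 - 25*s + 75) ds = 512, giving area 512.
On [3, 5] the curve lies below the axis; ∫[3,5] (s**3 - 3*s**2 - 25*s + 75) ds = -12, giving area 12.
Total area = 512 + 12 = 524.

524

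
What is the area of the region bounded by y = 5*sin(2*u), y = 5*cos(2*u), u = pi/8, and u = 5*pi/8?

On [pi/8, 5*pi/8], (5*sin(2*u)) - (5*cos(2*u)) = 5*sin(2*u) - 5*cos(2*u) is ≥ 0 throughout, so the area is a single integral of |5*sin(2*u) - 5*cos(2*u)|.
∫[pi/8,5*pi/8] (5*sin(2*u) - 5*cos(2*u)) du = 5*sqrt(2).

5*sqrt(2)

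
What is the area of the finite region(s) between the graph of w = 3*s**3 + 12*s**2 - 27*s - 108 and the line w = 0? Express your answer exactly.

1741/4

The curve meets the s-axis where 3*s**3 + 12*s**2 - 27*s - 108 = 0, i.e. 3*(s - 3)*(s + 3)*(s + 4) = 0, at s = -4, -3, 3.
On [-4, -3] the curve lies above the axis; ∫[-4,-3] (3*s**3 + 12*s**2 - 27*s - 108) ds = 13/4, giving area 13/4.
On [-3, 3] the curve lies below the axis; ∫[-3,3] (3*s**3 + 12*s**2 - 27*s - 108) ds = -432, giving area 432.
Total area = 13/4 + 432 = 1741/4.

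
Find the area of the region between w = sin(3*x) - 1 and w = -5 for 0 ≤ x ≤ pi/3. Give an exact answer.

2/3 + 4*pi/3

On [0, pi/3], (sin(3*x) - 1) - (-5) = sin(3*x) + 4 is ≥ 0 throughout, so the area is a single integral of |sin(3*x) + 4|.
∫[0,pi/3] (sin(3*x) + 4) dx = 2/3 + 4*pi/3.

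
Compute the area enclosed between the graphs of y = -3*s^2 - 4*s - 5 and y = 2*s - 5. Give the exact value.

Set the curves equal: -3*s^2 - 4*s - 5 = 2*s - 5, so -3*s^2 - 6*s = 0, which factors as -3*s*(s + 2) = 0. The curves meet at s = -2, 0.
On [-2, 0], y = -3*s^2 - 4*s - 5 is on top; that piece has area ∫[-2,0] (-3*s^2 - 6*s) ds = 4.

4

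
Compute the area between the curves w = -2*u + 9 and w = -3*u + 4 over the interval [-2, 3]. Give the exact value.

55/2

On [-2, 3], (-2*u + 9) - (-3*u + 4) = u + 5 is ≥ 0 throughout, so the area is a single integral of |u + 5|.
∫[-2,3] (u + 5) du = 55/2.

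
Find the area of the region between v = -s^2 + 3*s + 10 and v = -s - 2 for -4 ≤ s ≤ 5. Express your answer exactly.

301/3

The difference (-s^2 + 3*s + 10) - (-s - 2) = -s^2 + 4*s + 12 changes sign at s = -2 inside [-4, 5], so split the integral there.
∫[-4,-2] (-s^2 + 4*s + 12) ds = -56/3; the area of that piece is 56/3.
∫[-2,5] (-s^2 + 4*s + 12) ds = 245/3.
Total area = 56/3 + 245/3 = 301/3.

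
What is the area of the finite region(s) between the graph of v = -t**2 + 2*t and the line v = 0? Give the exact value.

The curve meets the t-axis where -t**2 + 2*t = 0, i.e. -t*(t - 2) = 0, at t = 0, 2.
On [0, 2] the curve lies above the axis; ∫[0,2] (-t**2 + 2*t) dt = 4/3, giving area 4/3.

4/3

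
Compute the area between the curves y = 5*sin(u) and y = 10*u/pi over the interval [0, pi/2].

On [0, pi/2], (5*sin(u)) - (10*u/pi) = -10*u/pi + 5*sin(u) is ≥ 0 throughout, so the area is a single integral of |-10*u/pi + 5*sin(u)|.
∫[0,pi/2] (-10*u/pi + 5*sin(u)) du = 5 - 5*pi/4.

5 - 5*pi/4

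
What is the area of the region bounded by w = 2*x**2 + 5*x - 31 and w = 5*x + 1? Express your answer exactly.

512/3

Set the curves equal: 2*x**2 + 5*x - 31 = 5*x + 1, so 2*x**2 - 32 = 0, which factors as 2*(x - 4)*(x + 4) = 0. The curves meet at x = -4, 4.
On [-4, 4], w = 5*x + 1 is on top; that piece has area ∫[-4,4] (-(2*x**2 - 32)) dx = 512/3.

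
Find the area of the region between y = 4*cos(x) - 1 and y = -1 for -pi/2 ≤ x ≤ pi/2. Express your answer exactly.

On [-pi/2, pi/2], (4*cos(x) - 1) - (-1) = 4*cos(x) is ≥ 0 throughout, so the area is a single integral of |4*cos(x)|.
∫[-pi/2,pi/2] (4*cos(x)) dx = 8.

8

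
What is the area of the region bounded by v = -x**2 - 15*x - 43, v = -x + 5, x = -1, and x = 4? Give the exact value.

1100/3

On [-1, 4], (-x**2 - 15*x - 43) - (-x + 5) = -x**2 - 14*x - 48 is ≤ 0 throughout, so the area is a single integral of |-x**2 - 14*x - 48|.
∫[-1,4] (-x**2 - 14*x - 48) dx = -1100/3; the area of that piece is 1100/3.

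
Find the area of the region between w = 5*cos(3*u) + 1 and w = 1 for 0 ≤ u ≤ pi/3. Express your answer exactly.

The difference (5*cos(3*u) + 1) - (1) = 5*cos(3*u) changes sign at u = pi/6 inside [0, pi/3], so split the integral there.
∫[0,pi/6] (5*cos(3*u)) du = 5/3.
∫[pi/6,pi/3] (5*cos(3*u)) du = -5/3; the area of that piece is 5/3.
Total area = 5/3 + 5/3 = 10/3.

10/3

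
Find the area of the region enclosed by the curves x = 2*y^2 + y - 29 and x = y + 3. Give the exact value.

512/3

Both boundary curves give x as a function of y, so integrate with respect to y. Setting them equal: 2*y^2 - 32 = 0, i.e. 2*(y - 4)*(y + 4) = 0, so they meet at y = -4, 4.
For y in [-4, 4], x = 2*y^2 + y - 29 is on the left; area = ∫[-4,4] (-(2*y^2 - 32)) dy = 512/3.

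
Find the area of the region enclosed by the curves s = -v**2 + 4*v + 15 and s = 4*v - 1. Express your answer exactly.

Both boundary curves give s as a function of v, so integrate with respect to v. Setting them equal: -v**2 + 16 = 0, i.e. -(v - 4)*(v + 4) = 0, so they meet at v = -4, 4.
For v in [-4, 4], s = -v**2 + 4*v + 15 is on the right; area = ∫[-4,4] (-v**2 + 16) dv = 256/3.

256/3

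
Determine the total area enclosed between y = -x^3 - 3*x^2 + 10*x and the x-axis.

The curve meets the x-axis where -x^3 - 3*x^2 + 10*x = 0, i.e. -x*(x - 2)*(x + 5) = 0, at x = -5, 0, 2.
On [-5, 0] the curve lies below the axis; ∫[-5,0] (-x^3 - 3*x^2 + 10*x) dx = -375/4, giving area 375/4.
On [0, 2] the curve lies above the axis; ∫[0,2] (-x^3 - 3*x^2 + 10*x) dx = 8, giving area 8.
Total area = 375/4 + 8 = 407/4.

407/4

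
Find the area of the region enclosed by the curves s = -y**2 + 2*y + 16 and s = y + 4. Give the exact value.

Both boundary curves give s as a function of y, so integrate with respect to y. Setting them equal: -y**2 + y + 12 = 0, i.e. -(y - 4)*(y + 3) = 0, so they meet at y = -3, 4.
For y in [-3, 4], s = -y**2 + 2*y + 16 is on the right; area = ∫[-3,4] (-y**2 + y + 12) dy = 343/6.

343/6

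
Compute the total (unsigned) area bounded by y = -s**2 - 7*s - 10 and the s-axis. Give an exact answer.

The curve meets the s-axis where -s**2 - 7*s - 10 = 0, i.e. -(s + 2)*(s + 5) = 0, at s = -5, -2.
On [-5, -2] the curve lies above the axis; ∫[-5,-2] (-s**2 - 7*s - 10) ds = 9/2, giving area 9/2.

9/2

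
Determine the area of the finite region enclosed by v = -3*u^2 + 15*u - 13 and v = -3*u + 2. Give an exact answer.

32

Set the curves equal: -3*u^2 + 15*u - 13 = -3*u + 2, so -3*u^2 + 18*u - 15 = 0, which factors as -3*(u - 5)*(u - 1) = 0. The curves meet at u = 1, 5.
On [1, 5], v = -3*u^2 + 15*u - 13 is on top; that piece has area ∫[1,5] (-3*u^2 + 18*u - 15) du = 32.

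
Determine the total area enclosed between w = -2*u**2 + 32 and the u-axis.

512/3

The curve meets the u-axis where -2*u**2 + 32 = 0, i.e. -2*(u - 4)*(u + 4) = 0, at u = -4, 4.
On [-4, 4] the curve lies above the axis; ∫[-4,4] (-2*u**2 + 32) du = 512/3, giving area 512/3.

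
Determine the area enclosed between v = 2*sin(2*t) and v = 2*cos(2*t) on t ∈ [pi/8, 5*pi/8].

On [pi/8, 5*pi/8], (2*sin(2*t)) - (2*cos(2*t)) = 2*sin(2*t) - 2*cos(2*t) is ≥ 0 throughout, so the area is a single integral of |2*sin(2*t) - 2*cos(2*t)|.
∫[pi/8,5*pi/8] (2*sin(2*t) - 2*cos(2*t)) dt = 2*sqrt(2).

2*sqrt(2)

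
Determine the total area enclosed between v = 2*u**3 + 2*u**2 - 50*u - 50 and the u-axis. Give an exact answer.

The curve meets the u-axis where 2*u**3 + 2*u**2 - 50*u - 50 = 0, i.e. 2*(u - 5)*(u + 1)*(u + 5) = 0, at u = -5, -1, 5.
On [-5, -1] the curve lies above the axis; ∫[-5,-1] (2*u**3 + 2*u**2 - 50*u - 50) du = 512/3, giving area 512/3.
On [-1, 5] the curve lies below the axis; ∫[-1,5] (2*u**3 + 2*u**2 - 50*u - 50) du = -504, giving area 504.
Total area = 512/3 + 504 = 2024/3.

2024/3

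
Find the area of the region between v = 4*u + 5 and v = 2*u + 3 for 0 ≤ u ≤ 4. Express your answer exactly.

24

On [0, 4], (4*u + 5) - (2*u + 3) = 2*u + 2 is ≥ 0 throughout, so the area is a single integral of |2*u + 2|.
∫[0,4] (2*u + 2) du = 24.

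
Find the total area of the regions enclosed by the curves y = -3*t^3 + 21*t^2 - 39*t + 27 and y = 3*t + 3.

Set the curves equal: -3*t^3 + 21*t^2 - 39*t + 27 = 3*t + 3, so -3*t^3 + 21*t^2 - 42*t + 24 = 0, which factors as -3*(t - 4)*(t - 2)*(t - 1) = 0. The curves meet at t = 1, 2, 4.
On [1, 2], y = 3*t + 3 is on top; that piece has area ∫[1,2] (-(-3*t^3 + 21*t^2 - 42*t + 24)) dt = 5/4.
On [2, 4], y = -3*t^3 + 21*t^2 - 39*t + 27 is on top; that piece has area ∫[2,4] (-3*t^3 + 21*t^2 - 42*t + 24) dt = 8.
Total enclosed area = 5/4 + 8 = 37/4.

37/4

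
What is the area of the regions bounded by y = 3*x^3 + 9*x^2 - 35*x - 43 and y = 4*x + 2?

384

Set the curves equal: 3*x^3 + 9*x^2 - 35*x - 43 = 4*x + 2, so 3*x^3 + 9*x^2 - 39*x - 45 = 0, which factors as 3*(x - 3)*(x + 1)*(x + 5) = 0. The curves meet at x = -5, -1, 3.
On [-5, -1], y = 3*x^3 + 9*x^2 - 35*x - 43 is on top; that piece has area ∫[-5,-1] (3*x^3 + 9*x^2 - 39*x - 45) dx = 192.
On [-1, 3], y = 4*x + 2 is on top; that piece has area ∫[-1,3] (-(3*x^3 + 9*x^2 - 39*x - 45)) dx = 192.
Total enclosed area = 192 + 192 = 384.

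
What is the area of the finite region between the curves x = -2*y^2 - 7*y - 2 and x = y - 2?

Both boundary curves give x as a function of y, so integrate with respect to y. Setting them equal: -2*y^2 - 8*y = 0, i.e. -2*y*(y + 4) = 0, so they meet at y = -4, 0.
For y in [-4, 0], x = -2*y^2 - 7*y - 2 is on the right; area = ∫[-4,0] (-2*y^2 - 8*y) dy = 64/3.

64/3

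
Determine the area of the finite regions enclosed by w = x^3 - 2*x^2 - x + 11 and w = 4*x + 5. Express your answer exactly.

Set the curves equal: x^3 - 2*x^2 - x + 11 = 4*x + 5, so x^3 - 2*x^2 - 5*x + 6 = 0, which factors as (x - 3)*(x - 1)*(x + 2) = 0. The curves meet at x = -2, 1, 3.
On [-2, 1], w = x^3 - 2*x^2 - x + 11 is on top; that piece has area ∫[-2,1] (x^3 - 2*x^2 - 5*x + 6) dx = 63/4.
On [1, 3], w = 4*x + 5 is on top; that piece has area ∫[1,3] (-(x^3 - 2*x^2 - 5*x + 6)) dx = 16/3.
Total enclosed area = 63/4 + 16/3 = 253/12.

253/12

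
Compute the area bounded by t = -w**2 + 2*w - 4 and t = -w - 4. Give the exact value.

9/2

Both boundary curves give t as a function of w, so integrate with respect to w. Setting them equal: -w**2 + 3*w = 0, i.e. -w*(w - 3) = 0, so they meet at w = 0, 3.
For w in [0, 3], t = -w**2 + 2*w - 4 is on the right; area = ∫[0,3] (-w**2 + 3*w) dw = 9/2.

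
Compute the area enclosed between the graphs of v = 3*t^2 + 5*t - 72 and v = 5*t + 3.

500

Set the curves equal: 3*t^2 + 5*t - 72 = 5*t + 3, so 3*t^2 - 75 = 0, which factors as 3*(t - 5)*(t + 5) = 0. The curves meet at t = -5, 5.
On [-5, 5], v = 5*t + 3 is on top; that piece has area ∫[-5,5] (-(3*t^2 - 75)) dt = 500.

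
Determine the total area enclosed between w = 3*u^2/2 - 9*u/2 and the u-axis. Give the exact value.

The curve meets the u-axis where 3*u^2/2 - 9*u/2 = 0, i.e. 3*u*(u - 3)/2 = 0, at u = 0, 3.
On [0, 3] the curve lies below the axis; ∫[0,3] (3*u^2/2 - 9*u/2) du = -27/4, giving area 27/4.

27/4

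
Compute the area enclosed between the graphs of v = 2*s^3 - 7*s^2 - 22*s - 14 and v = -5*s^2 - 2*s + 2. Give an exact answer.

Set the curves equal: 2*s^3 - 7*s^2 - 22*s - 14 = -5*s^2 - 2*s + 2, so 2*s^3 - 2*s^2 - 20*s - 16 = 0, which factors as 2*(s - 4)*(s + 1)*(s + 2) = 0. The curves meet at s = -2, -1, 4.
On [-2, -1], v = 2*s^3 - 7*s^2 - 22*s - 14 is on top; that piece has area ∫[-2,-1] (2*s^3 - 2*s^2 - 20*s - 16) ds = 11/6.
On [-1, 4], v = -5*s^2 - 2*s + 2 is on top; that piece has area ∫[-1,4] (-(2*s^3 - 2*s^2 - 20*s - 16)) ds = 875/6.
Total enclosed area = 11/6 + 875/6 = 443/3.

443/3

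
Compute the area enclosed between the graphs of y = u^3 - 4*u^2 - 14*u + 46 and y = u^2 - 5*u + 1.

Set the curves equal: u^3 - 4*u^2 - 14*u + 46 = u^2 - 5*u + 1, so u^3 - 5*u^2 - 9*u + 45 = 0, which factors as (u - 5)*(u - 3)*(u + 3) = 0. The curves meet at u = -3, 3, 5.
On [-3, 3], y = u^3 - 4*u^2 - 14*u + 46 is on top; that piece has area ∫[-3,3] (u^3 - 5*u^2 - 9*u + 45) du = 180.
On [3, 5], y = u^2 - 5*u + 1 is on top; that piece has area ∫[3,5] (-(u^3 - 5*u^2 - 9*u + 45)) du = 28/3.
Total enclosed area = 180 + 28/3 = 568/3.

568/3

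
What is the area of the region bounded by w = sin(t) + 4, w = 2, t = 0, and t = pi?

On [0, pi], (sin(t) + 4) - (2) = sin(t) + 2 is ≥ 0 throughout, so the area is a single integral of |sin(t) + 2|.
∫[0,pi] (sin(t) + 2) dt = 2 + 2*pi.

2 + 2*pi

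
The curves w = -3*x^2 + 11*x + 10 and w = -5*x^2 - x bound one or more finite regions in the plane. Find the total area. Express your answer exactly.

64/3

Set the curves equal: -3*x^2 + 11*x + 10 = -5*x^2 - x, so 2*x^2 + 12*x + 10 = 0, which factors as 2*(x + 1)*(x + 5) = 0. The curves meet at x = -5, -1.
On [-5, -1], w = -5*x^2 - x is on top; that piece has area ∫[-5,-1] (-(2*x^2 + 12*x + 10)) dx = 64/3.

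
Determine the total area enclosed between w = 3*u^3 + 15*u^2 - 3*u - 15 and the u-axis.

148

The curve meets the u-axis where 3*u^3 + 15*u^2 - 3*u - 15 = 0, i.e. 3*(u - 1)*(u + 1)*(u + 5) = 0, at u = -5, -1, 1.
On [-5, -1] the curve lies above the axis; ∫[-5,-1] (3*u^3 + 15*u^2 - 3*u - 15) du = 128, giving area 128.
On [-1, 1] the curve lies below the axis; ∫[-1,1] (3*u^3 + 15*u^2 - 3*u - 15) du = -20, giving area 20.
Total area = 128 + 20 = 148.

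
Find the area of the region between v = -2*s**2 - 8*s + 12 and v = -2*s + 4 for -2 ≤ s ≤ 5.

449/3

The difference (-2*s**2 - 8*s + 12) - (-2*s + 4) = -2*s**2 - 6*s + 8 changes sign at s = 1 inside [-2, 5], so split the integral there.
∫[-2,1] (-2*s**2 - 6*s + 8) ds = 27.
∫[1,5] (-2*s**2 - 6*s + 8) ds = -368/3; the area of that piece is 368/3.
Total area = 27 + 368/3 = 449/3.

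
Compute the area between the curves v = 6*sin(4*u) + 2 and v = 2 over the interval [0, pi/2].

The difference (6*sin(4*u) + 2) - (2) = 6*sin(4*u) changes sign at u = pi/4 inside [0, pi/2], so split the integral there.
∫[0,pi/4] (6*sin(4*u)) du = 3.
∫[pi/4,pi/2] (6*sin(4*u)) du = -3; the area of that piece is 3.
Total area = 3 + 3 = 6.

6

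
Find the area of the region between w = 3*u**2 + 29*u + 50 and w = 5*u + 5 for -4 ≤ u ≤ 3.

326

The difference (3*u**2 + 29*u + 50) - (5*u + 5) = 3*u**2 + 24*u + 45 changes sign at u = -3 inside [-4, 3], so split the integral there.
∫[-4,-3] (3*u**2 + 24*u + 45) du = -2; the area of that piece is 2.
∫[-3,3] (3*u**2 + 24*u + 45) du = 324.
Total area = 2 + 324 = 326.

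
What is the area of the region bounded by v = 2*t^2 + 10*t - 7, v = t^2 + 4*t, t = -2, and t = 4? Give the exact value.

72

The difference (2*t^2 + 10*t - 7) - (t^2 + 4*t) = t^2 + 6*t - 7 changes sign at t = 1 inside [-2, 4], so split the integral there.
∫[-2,1] (t^2 + 6*t - 7) dt = -27; the area of that piece is 27.
∫[1,4] (t^2 + 6*t - 7) dt = 45.
Total area = 27 + 45 = 72.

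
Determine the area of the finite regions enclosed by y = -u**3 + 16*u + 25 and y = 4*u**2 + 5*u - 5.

863/6

Set the curves equal: -u**3 + 16*u + 25 = 4*u**2 + 5*u - 5, so -u**3 - 4*u**2 + 11*u + 30 = 0, which factors as -(u - 3)*(u + 2)*(u + 5) = 0. The curves meet at u = -5, -2, 3.
On [-5, -2], y = 4*u**2 + 5*u - 5 is on top; that piece has area ∫[-5,-2] (-(-u**3 - 4*u**2 + 11*u + 30)) du = 117/4.
On [-2, 3], y = -u**3 + 16*u + 25 is on top; that piece has area ∫[-2,3] (-u**3 - 4*u**2 + 11*u + 30) du = 1375/12.
Total enclosed area = 117/4 + 1375/12 = 863/6.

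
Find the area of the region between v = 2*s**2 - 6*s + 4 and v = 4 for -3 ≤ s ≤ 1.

The difference (2*s**2 - 6*s + 4) - (4) = 2*s**2 - 6*s changes sign at s = 0 inside [-3, 1], so split the integral there.
∫[-3,0] (2*s**2 - 6*s) ds = 45.
∫[0,1] (2*s**2 - 6*s) ds = -7/3; the area of that piece is 7/3.
Total area = 45 + 7/3 = 142/3.

142/3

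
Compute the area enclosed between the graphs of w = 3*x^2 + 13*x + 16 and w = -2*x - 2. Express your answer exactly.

Set the curves equal: 3*x^2 + 13*x + 16 = -2*x - 2, so 3*x^2 + 15*x + 18 = 0, which factors as 3*(x + 2)*(x + 3) = 0. The curves meet at x = -3, -2.
On [-3, -2], w = -2*x - 2 is on top; that piece has area ∫[-3,-2] (-(3*x^2 + 15*x + 18)) dx = 1/2.

1/2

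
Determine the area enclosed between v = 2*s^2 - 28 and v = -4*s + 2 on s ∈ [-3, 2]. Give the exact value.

On [-3, 2], (2*s^2 - 28) - (-4*s + 2) = 2*s^2 + 4*s - 30 is ≤ 0 throughout, so the area is a single integral of |2*s^2 + 4*s - 30|.
∫[-3,2] (2*s^2 + 4*s - 30) ds = -410/3; the area of that piece is 410/3.

410/3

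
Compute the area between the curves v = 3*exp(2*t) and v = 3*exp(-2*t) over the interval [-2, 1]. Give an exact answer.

The difference (3*exp(2*t)) - (3*exp(-2*t)) = 3*exp(2*t) - 3*exp(-2*t) changes sign at t = 0 inside [-2, 1], so split the integral there.
∫[-2,0] (3*exp(2*t) - 3*exp(-2*t)) dt = -3*exp(4)/2 - 3*exp(-4)/2 + 3; the area of that piece is -3 + 3*exp(-4)/2 + 3*exp(4)/2.
∫[0,1] (3*exp(2*t) - 3*exp(-2*t)) dt = -3 + 3*exp(-2)/2 + 3*exp(2)/2.
Total area = (-3 + 3*exp(-4)/2 + 3*exp(4)/2) + (-3 + 3*exp(-2)/2 + 3*exp(2)/2) = -6 + 3*exp(-4)/2 + 3*exp(-2)/2 + 3*exp(2)/2 + 3*exp(4)/2.

-6 + 3*exp(-4)/2 + 3*exp(-2)/2 + 3*exp(2)/2 + 3*exp(4)/2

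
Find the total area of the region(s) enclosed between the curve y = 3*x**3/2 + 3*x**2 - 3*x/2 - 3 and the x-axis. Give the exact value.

The curve meets the x-axis where 3*x**3/2 + 3*x**2 - 3*x/2 - 3 = 0, i.e. 3*(x - 1)*(x + 1)*(x + 2)/2 = 0, at x = -2, -1, 1.
On [-2, -1] the curve lies above the axis; ∫[-2,-1] (3*x**3/2 + 3*x**2 - 3*x/2 - 3) dx = 5/8, giving area 5/8.
On [-1, 1] the curve lies below the axis; ∫[-1,1] (3*x**3/2 + 3*x**2 - 3*x/2 - 3) dx = -4, giving area 4.
Total area = 5/8 + 4 = 37/8.

37/8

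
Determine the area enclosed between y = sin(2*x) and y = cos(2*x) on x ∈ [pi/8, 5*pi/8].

sqrt(2)

On [pi/8, 5*pi/8], (sin(2*x)) - (cos(2*x)) = sin(2*x) - cos(2*x) is ≥ 0 throughout, so the area is a single integral of |sin(2*x) - cos(2*x)|.
∫[pi/8,5*pi/8] (sin(2*x) - cos(2*x)) dx = sqrt(2).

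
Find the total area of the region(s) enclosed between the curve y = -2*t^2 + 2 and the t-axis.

The curve meets the t-axis where -2*t^2 + 2 = 0, i.e. -2*(t - 1)*(t + 1) = 0, at t = -1, 1.
On [-1, 1] the curve lies above the axis; ∫[-1,1] (-2*t^2 + 2) dt = 8/3, giving area 8/3.

8/3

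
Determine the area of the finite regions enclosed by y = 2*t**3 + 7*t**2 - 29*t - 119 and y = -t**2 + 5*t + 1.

3901/6

Set the curves equal: 2*t**3 + 7*t**2 - 29*t - 119 = -t**2 + 5*t + 1, so 2*t**3 + 8*t**2 - 34*t - 120 = 0, which factors as 2*(t - 4)*(t + 3)*(t + 5) = 0. The curves meet at t = -5, -3, 4.
On [-5, -3], y = 2*t**3 + 7*t**2 - 29*t - 119 is on top; that piece has area ∫[-5,-3] (2*t**3 + 8*t**2 - 34*t - 120) dt = 64/3.
On [-3, 4], y = -t**2 + 5*t + 1 is on top; that piece has area ∫[-3,4] (-(2*t**3 + 8*t**2 - 34*t - 120)) dt = 3773/6.
Total enclosed area = 64/3 + 3773/6 = 3901/6.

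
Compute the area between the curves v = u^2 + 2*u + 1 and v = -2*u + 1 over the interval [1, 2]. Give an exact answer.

25/3

On [1, 2], (u^2 + 2*u + 1) - (-2*u + 1) = u^2 + 4*u is ≥ 0 throughout, so the area is a single integral of |u^2 + 4*u|.
∫[1,2] (u^2 + 4*u) du = 25/3.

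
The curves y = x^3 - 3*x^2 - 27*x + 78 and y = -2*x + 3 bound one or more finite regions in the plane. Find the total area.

524

Set the curves equal: x^3 - 3*x^2 - 27*x + 78 = -2*x + 3, so x^3 - 3*x^2 - 25*x + 75 = 0, which factors as (x - 5)*(x - 3)*(x + 5) = 0. The curves meet at x = -5, 3, 5.
On [-5, 3], y = x^3 - 3*x^2 - 27*x + 78 is on top; that piece has area ∫[-5,3] (x^3 - 3*x^2 - 25*x + 75) dx = 512.
On [3, 5], y = -2*x + 3 is on top; that piece has area ∫[3,5] (-(x^3 - 3*x^2 - 25*x + 75)) dx = 12.
Total enclosed area = 512 + 12 = 524.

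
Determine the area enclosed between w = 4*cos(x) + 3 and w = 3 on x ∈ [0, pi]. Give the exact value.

8

The difference (4*cos(x) + 3) - (3) = 4*cos(x) changes sign at x = pi/2 inside [0, pi], so split the integral there.
∫[0,pi/2] (4*cos(x)) dx = 4.
∫[pi/2,pi] (4*cos(x)) dx = -4; the area of that piece is 4.
Total area = 4 + 4 = 8.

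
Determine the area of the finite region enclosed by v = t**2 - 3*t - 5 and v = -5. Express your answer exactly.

Set the curves equal: t**2 - 3*t - 5 = -5, so t**2 - 3*t = 0, which factors as t*(t - 3) = 0. The curves meet at t = 0, 3.
On [0, 3], v = -5 is on top; that piece has area ∫[0,3] (-(t**2 - 3*t)) dt = 9/2.

9/2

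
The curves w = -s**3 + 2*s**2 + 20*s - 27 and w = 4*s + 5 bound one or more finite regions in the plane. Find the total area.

Set the curves equal: -s**3 + 2*s**2 + 20*s - 27 = 4*s + 5, so -s**3 + 2*s**2 + 16*s - 32 = 0, which factors as -(s - 4)*(s - 2)*(s + 4) = 0. The curves meet at s = -4, 2, 4.
On [-4, 2], w = 4*s + 5 is on top; that piece has area ∫[-4,2] (-(-s**3 + 2*s**2 + 16*s - 32)) ds = 180.
On [2, 4], w = -s**3 + 2*s**2 + 20*s - 27 is on top; that piece has area ∫[2,4] (-s**3 + 2*s**2 + 16*s - 32) ds = 28/3.
Total enclosed area = 180 + 28/3 = 568/3.

568/3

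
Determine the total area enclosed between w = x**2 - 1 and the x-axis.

The curve meets the x-axis where x**2 - 1 = 0, i.e. (x - 1)*(x + 1) = 0, at x = -1, 1.
On [-1, 1] the curve lies below the axis; ∫[-1,1] (x**2 - 1) dx = -4/3, giving area 4/3.

4/3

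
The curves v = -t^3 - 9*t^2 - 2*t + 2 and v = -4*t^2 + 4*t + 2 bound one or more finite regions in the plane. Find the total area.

37/12

Set the curves equal: -t^3 - 9*t^2 - 2*t + 2 = -4*t^2 + 4*t + 2, so -t^3 - 5*t^2 - 6*t = 0, which factors as -t*(t + 2)*(t + 3) = 0. The curves meet at t = -3, -2, 0.
On [-3, -2], v = -4*t^2 + 4*t + 2 is on top; that piece has area ∫[-3,-2] (-(-t^3 - 5*t^2 - 6*t)) dt = 5/12.
On [-2, 0], v = -t^3 - 9*t^2 - 2*t + 2 is on top; that piece has area ∫[-2,0] (-t^3 - 5*t^2 - 6*t) dt = 8/3.
Total enclosed area = 5/12 + 8/3 = 37/12.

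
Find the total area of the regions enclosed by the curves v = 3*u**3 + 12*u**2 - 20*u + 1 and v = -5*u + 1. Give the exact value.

Set the curves equal: 3*u**3 + 12*u**2 - 20*u + 1 = -5*u + 1, so 3*u**3 + 12*u**2 - 15*u = 0, which factors as 3*u*(u - 1)*(u + 5) = 0. The curves meet at u = -5, 0, 1.
On [-5, 0], v = 3*u**3 + 12*u**2 - 20*u + 1 is on top; that piece has area ∫[-5,0] (3*u**3 + 12*u**2 - 15*u) du = 875/4.
On [0, 1], v = -5*u + 1 is on top; that piece has area ∫[0,1] (-(3*u**3 + 12*u**2 - 15*u)) du = 11/4.
Total enclosed area = 875/4 + 11/4 = 443/2.

443/2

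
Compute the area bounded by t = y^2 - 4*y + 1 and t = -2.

4/3

Both boundary curves give t as a function of y, so integrate with respect to y. Setting them equal: y^2 - 4*y + 3 = 0, i.e. (y - 3)*(y - 1) = 0, so they meet at y = 1, 3.
For y in [1, 3], t = y^2 - 4*y + 1 is on the left; area = ∫[1,3] (-(y^2 - 4*y + 3)) dy = 4/3.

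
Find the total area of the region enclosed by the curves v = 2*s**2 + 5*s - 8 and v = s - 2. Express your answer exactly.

Set the curves equal: 2*s**2 + 5*s - 8 = s - 2, so 2*s**2 + 4*s - 6 = 0, which factors as 2*(s - 1)*(s + 3) = 0. The curves meet at s = -3, 1.
On [-3, 1], v = s - 2 is on top; that piece has area ∫[-3,1] (-(2*s**2 + 4*s - 6)) ds = 64/3.

64/3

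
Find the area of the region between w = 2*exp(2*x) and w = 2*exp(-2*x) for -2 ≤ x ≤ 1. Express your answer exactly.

-4 + exp(-4) + exp(-2) + exp(2) + exp(4)

The difference (2*exp(2*x)) - (2*exp(-2*x)) = 2*exp(2*x) - 2*exp(-2*x) changes sign at x = 0 inside [-2, 1], so split the integral there.
∫[-2,0] (2*exp(2*x) - 2*exp(-2*x)) dx = -exp(4) - exp(-4) + 2; the area of that piece is -2 + exp(-4) + exp(4).
∫[0,1] (2*exp(2*x) - 2*exp(-2*x)) dx = -2 + exp(-2) + exp(2).
Total area = (-2 + exp(-4) + exp(4)) + (-2 + exp(-2) + exp(2)) = -4 + exp(-4) + exp(-2) + exp(2) + exp(4).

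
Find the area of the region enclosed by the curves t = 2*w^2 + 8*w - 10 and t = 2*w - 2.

Both boundary curves give t as a function of w, so integrate with respect to w. Setting them equal: 2*w^2 + 6*w - 8 = 0, i.e. 2*(w - 1)*(w + 4) = 0, so they meet at w = -4, 1.
For w in [-4, 1], t = 2*w^2 + 8*w - 10 is on the left; area = ∫[-4,1] (-(2*w^2 + 6*w - 8)) dw = 125/3.

125/3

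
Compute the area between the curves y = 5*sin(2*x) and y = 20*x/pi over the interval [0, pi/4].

5/2 - 5*pi/8

On [0, pi/4], (5*sin(2*x)) - (20*x/pi) = -20*x/pi + 5*sin(2*x) is ≥ 0 throughout, so the area is a single integral of |-20*x/pi + 5*sin(2*x)|.
∫[0,pi/4] (-20*x/pi + 5*sin(2*x)) dx = 5/2 - 5*pi/8.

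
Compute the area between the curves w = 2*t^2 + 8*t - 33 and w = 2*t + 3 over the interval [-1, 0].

On [-1, 0], (2*t^2 + 8*t - 33) - (2*t + 3) = 2*t^2 + 6*t - 36 is ≤ 0 throughout, so the area is a single integral of |2*t^2 + 6*t - 36|.
∫[-1,0] (2*t^2 + 6*t - 36) dt = -115/3; the area of that piece is 115/3.

115/3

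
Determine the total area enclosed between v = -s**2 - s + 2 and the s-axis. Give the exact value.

9/2

The curve meets the s-axis where -s**2 - s + 2 = 0, i.e. -(s - 1)*(s + 2) = 0, at s = -2, 1.
On [-2, 1] the curve lies above the axis; ∫[-2,1] (-s**2 - s + 2) ds = 9/2, giving area 9/2.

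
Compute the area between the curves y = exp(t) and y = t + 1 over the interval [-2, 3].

On [-2, 3], (exp(t)) - (t + 1) = -t + exp(t) - 1 is ≥ 0 throughout, so the area is a single integral of |-t + exp(t) - 1|.
∫[-2,3] (-t + exp(t) - 1) dt = -15/2 - exp(-2) + exp(3).

-15/2 - exp(-2) + exp(3)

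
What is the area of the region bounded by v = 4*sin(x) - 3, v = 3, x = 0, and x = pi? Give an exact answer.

On [0, pi], (4*sin(x) - 3) - (3) = 4*sin(x) - 6 is ≤ 0 throughout, so the area is a single integral of |4*sin(x) - 6|.
∫[0,pi] (4*sin(x) - 6) dx = 8 - 6*pi; the area of that piece is -8 + 6*pi.

-8 + 6*pi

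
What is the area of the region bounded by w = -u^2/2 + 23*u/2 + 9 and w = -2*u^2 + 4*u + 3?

Set the curves equal: -u^2/2 + 23*u/2 + 9 = -2*u^2 + 4*u + 3, so 3*u^2/2 + 15*u/2 + 6 = 0, which factors as 3*(u + 1)*(u + 4)/2 = 0. The curves meet at u = -4, -1.
On [-4, -1], w = -2*u^2 + 4*u + 3 is on top; that piece has area ∫[-4,-1] (-(3*u^2/2 + 15*u/2 + 6)) du = 27/4.

27/4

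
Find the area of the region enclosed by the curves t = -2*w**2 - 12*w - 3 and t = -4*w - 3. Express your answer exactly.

64/3

Both boundary curves give t as a function of w, so integrate with respect to w. Setting them equal: -2*w**2 - 8*w = 0, i.e. -2*w*(w + 4) = 0, so they meet at w = -4, 0.
For w in [-4, 0], t = -2*w**2 - 12*w - 3 is on the right; area = ∫[-4,0] (-2*w**2 - 8*w) dw = 64/3.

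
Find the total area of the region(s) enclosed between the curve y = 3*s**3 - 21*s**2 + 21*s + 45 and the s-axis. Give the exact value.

148

The curve meets the s-axis where 3*s**3 - 21*s**2 + 21*s + 45 = 0, i.e. 3*(s - 5)*(s - 3)*(s + 1) = 0, at s = -1, 3, 5.
On [-1, 3] the curve lies above the axis; ∫[-1,3] (3*s**3 - 21*s**2 + 21*s + 45) ds = 128, giving area 128.
On [3, 5] the curve lies below the axis; ∫[3,5] (3*s**3 - 21*s**2 + 21*s + 45) ds = -20, giving area 20.
Total area = 128 + 20 = 148.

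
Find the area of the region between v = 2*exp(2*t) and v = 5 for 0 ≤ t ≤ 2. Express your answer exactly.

The difference (2*exp(2*t)) - (5) = 2*exp(2*t) - 5 changes sign at t = -log(2)/2 + log(5)/2 inside [0, 2], so split the integral there.
∫[0,-log(2)/2 + log(5)/2] (2*exp(2*t) - 5) dt = log(4*sqrt(10)/125) + 3/2; the area of that piece is -3/2 + log(25*sqrt(10)/8).
∫[-log(2)/2 + log(5)/2,2] (2*exp(2*t) - 5) dt = -25/2 - 5*log(2)/2 + 5*log(5)/2 + exp(4).
Total area = (-3/2 + log(25*sqrt(10)/8)) + (-25/2 - 5*log(2)/2 + 5*log(5)/2 + exp(4)) = -14 - 11*log(2)/2 + log(10)/2 + 9*log(5)/2 + exp(4).

-14 - 11*log(2)/2 + log(10)/2 + 9*log(5)/2 + exp(4)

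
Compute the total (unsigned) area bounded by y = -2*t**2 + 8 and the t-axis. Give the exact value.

64/3

The curve meets the t-axis where -2*t**2 + 8 = 0, i.e. -2*(t - 2)*(t + 2) = 0, at t = -2, 2.
On [-2, 2] the curve lies above the axis; ∫[-2,2] (-2*t**2 + 8) dt = 64/3, giving area 64/3.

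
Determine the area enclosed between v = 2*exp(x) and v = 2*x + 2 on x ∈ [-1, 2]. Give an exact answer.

On [-1, 2], (2*exp(x)) - (2*x + 2) = -2*x + 2*exp(x) - 2 is ≥ 0 throughout, so the area is a single integral of |-2*x + 2*exp(x) - 2|.
∫[-1,2] (-2*x + 2*exp(x) - 2) dx = -9 - 2*exp(-1) + 2*exp(2).

-9 - 2*exp(-1) + 2*exp(2)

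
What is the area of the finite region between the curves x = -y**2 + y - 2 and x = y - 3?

Both boundary curves give x as a function of y, so integrate with respect to y. Setting them equal: -y**2 + 1 = 0, i.e. -(y - 1)*(y + 1) = 0, so they meet at y = -1, 1.
For y in [-1, 1], x = -y**2 + y - 2 is on the right; area = ∫[-1,1] (-y**2 + 1) dy = 4/3.

4/3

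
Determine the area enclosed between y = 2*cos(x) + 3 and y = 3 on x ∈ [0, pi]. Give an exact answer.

The difference (2*cos(x) + 3) - (3) = 2*cos(x) changes sign at x = pi/2 inside [0, pi], so split the integral there.
∫[0,pi/2] (2*cos(x)) dx = 2.
∫[pi/2,pi] (2*cos(x)) dx = -2; the area of that piece is 2.
Total area = 2 + 2 = 4.

4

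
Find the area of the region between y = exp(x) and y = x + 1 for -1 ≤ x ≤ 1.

On [-1, 1], (exp(x)) - (x + 1) = -x + exp(x) - 1 is ≥ 0 throughout, so the area is a single integral of |-x + exp(x) - 1|.
∫[-1,1] (-x + exp(x) - 1) dx = -2 - exp(-1) + exp(1).

-2 - exp(-1) + exp(1)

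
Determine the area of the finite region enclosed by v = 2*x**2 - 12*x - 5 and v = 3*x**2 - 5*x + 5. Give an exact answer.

9/2

Set the curves equal: 2*x**2 - 12*x - 5 = 3*x**2 - 5*x + 5, so -x**2 - 7*x - 10 = 0, which factors as -(x + 2)*(x + 5) = 0. The curves meet at x = -5, -2.
On [-5, -2], v = 2*x**2 - 12*x - 5 is on top; that piece has area ∫[-5,-2] (-x**2 - 7*x - 10) dx = 9/2.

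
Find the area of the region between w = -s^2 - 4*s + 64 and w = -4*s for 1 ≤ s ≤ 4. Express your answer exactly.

171

On [1, 4], (-s^2 - 4*s + 64) - (-4*s) = -s^2 + 64 is ≥ 0 throughout, so the area is a single integral of |-s^2 + 64|.
∫[1,4] (-s^2 + 64) ds = 171.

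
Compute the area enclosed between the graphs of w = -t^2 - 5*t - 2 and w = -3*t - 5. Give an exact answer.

Set the curves equal: -t^2 - 5*t - 2 = -3*t - 5, so -t^2 - 2*t + 3 = 0, which factors as -(t - 1)*(t + 3) = 0. The curves meet at t = -3, 1.
On [-3, 1], w = -t^2 - 5*t - 2 is on top; that piece has area ∫[-3,1] (-t^2 - 2*t + 3) dt = 32/3.

32/3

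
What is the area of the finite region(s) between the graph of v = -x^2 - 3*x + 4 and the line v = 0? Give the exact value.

125/6

The curve meets the x-axis where -x^2 - 3*x + 4 = 0, i.e. -(x - 1)*(x + 4) = 0, at x = -4, 1.
On [-4, 1] the curve lies above the axis; ∫[-4,1] (-x^2 - 3*x + 4) dx = 125/6, giving area 125/6.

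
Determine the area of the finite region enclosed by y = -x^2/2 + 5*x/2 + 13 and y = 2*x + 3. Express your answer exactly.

Set the curves equal: -x^2/2 + 5*x/2 + 13 = 2*x + 3, so -x^2/2 + x/2 + 10 = 0, which factors as -(x - 5)*(x + 4)/2 = 0. The curves meet at x = -4, 5.
On [-4, 5], y = -x^2/2 + 5*x/2 + 13 is on top; that piece has area ∫[-4,5] (-x^2/2 + x/2 + 10) dx = 243/4.

243/4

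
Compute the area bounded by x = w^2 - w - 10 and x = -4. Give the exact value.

Both boundary curves give x as a function of w, so integrate with respect to w. Setting them equal: w^2 - w - 6 = 0, i.e. (w - 3)*(w + 2) = 0, so they meet at w = -2, 3.
For w in [-2, 3], x = w^2 - w - 10 is on the left; area = ∫[-2,3] (-(w^2 - w - 6)) dw = 125/6.

125/6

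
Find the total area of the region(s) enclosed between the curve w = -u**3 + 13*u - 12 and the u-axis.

The curve meets the u-axis where -u**3 + 13*u - 12 = 0, i.e. -(u - 3)*(u - 1)*(u + 4) = 0, at u = -4, 1, 3.
On [-4, 1] the curve lies below the axis; ∫[-4,1] (-u**3 + 13*u - 12) du = -375/4, giving area 375/4.
On [1, 3] the curve lies above the axis; ∫[1,3] (-u**3 + 13*u - 12) du = 8, giving area 8.
Total area = 375/4 + 8 = 407/4.

407/4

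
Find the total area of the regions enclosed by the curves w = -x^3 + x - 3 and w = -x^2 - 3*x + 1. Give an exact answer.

Set the curves equal: -x^3 + x - 3 = -x^2 - 3*x + 1, so -x^3 + x^2 + 4*x - 4 = 0, which factors as -(x - 2)*(x - 1)*(x + 2) = 0. The curves meet at x = -2, 1, 2.
On [-2, 1], w = -x^2 - 3*x + 1 is on top; that piece has area ∫[-2,1] (-(-x^3 + x^2 + 4*x - 4)) dx = 45/4.
On [1, 2], w = -x^3 + x - 3 is on top; that piece has area ∫[1,2] (-x^3 + x^2 + 4*x - 4) dx = 7/12.
Total enclosed area = 45/4 + 7/12 = 71/6.

71/6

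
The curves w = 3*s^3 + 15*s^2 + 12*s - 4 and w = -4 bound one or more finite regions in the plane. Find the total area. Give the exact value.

Set the curves equal: 3*s^3 + 15*s^2 + 12*s - 4 = -4, so 3*s^3 + 15*s^2 + 12*s = 0, which factors as 3*s*(s + 1)*(s + 4) = 0. The curves meet at s = -4, -1, 0.
On [-4, -1], w = 3*s^3 + 15*s^2 + 12*s - 4 is on top; that piece has area ∫[-4,-1] (3*s^3 + 15*s^2 + 12*s) ds = 135/4.
On [-1, 0], w = -4 is on top; that piece has area ∫[-1,0] (-(3*s^3 + 15*s^2 + 12*s)) ds = 7/4.
Total enclosed area = 135/4 + 7/4 = 71/2.

71/2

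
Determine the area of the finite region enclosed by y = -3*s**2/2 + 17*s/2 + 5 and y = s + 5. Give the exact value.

125/4

Set the curves equal: -3*s**2/2 + 17*s/2 + 5 = s + 5, so -3*s**2/2 + 15*s/2 = 0, which factors as -3*s*(s - 5)/2 = 0. The curves meet at s = 0, 5.
On [0, 5], y = -3*s**2/2 + 17*s/2 + 5 is on top; that piece has area ∫[0,5] (-3*s**2/2 + 15*s/2) ds = 125/4.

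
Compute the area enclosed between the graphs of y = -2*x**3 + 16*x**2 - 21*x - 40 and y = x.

443/3

Set the curves equal: -2*x**3 + 16*x**2 - 21*x - 40 = x, so -2*x**3 + 16*x**2 - 22*x - 40 = 0, which factors as -2*(x - 5)*(x - 4)*(x + 1) = 0. The curves meet at x = -1, 4, 5.
On [-1, 4], y = x is on top; that piece has area ∫[-1,4] (-(-2*x**3 + 16*x**2 - 22*x - 40)) dx = 875/6.
On [4, 5], y = -2*x**3 + 16*x**2 - 21*x - 40 is on top; that piece has area ∫[4,5] (-2*x**3 + 16*x**2 - 22*x - 40) dx = 11/6.
Total enclosed area = 875/6 + 11/6 = 443/3.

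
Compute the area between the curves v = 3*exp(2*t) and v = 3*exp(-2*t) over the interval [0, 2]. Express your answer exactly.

-3 + 3*exp(-4)/2 + 3*exp(4)/2

On [0, 2], (3*exp(2*t)) - (3*exp(-2*t)) = 3*exp(2*t) - 3*exp(-2*t) is ≥ 0 throughout, so the area is a single integral of |3*exp(2*t) - 3*exp(-2*t)|.
∫[0,2] (3*exp(2*t) - 3*exp(-2*t)) dt = -3 + 3*exp(-4)/2 + 3*exp(4)/2.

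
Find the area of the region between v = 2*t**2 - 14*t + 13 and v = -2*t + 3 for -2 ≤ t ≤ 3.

The difference (2*t**2 - 14*t + 13) - (-2*t + 3) = 2*t**2 - 12*t + 10 changes sign at t = 1 inside [-2, 3], so split the integral there.
∫[-2,1] (2*t**2 - 12*t + 10) dt = 54.
∫[1,3] (2*t**2 - 12*t + 10) dt = -32/3; the area of that piece is 32/3.
Total area = 54 + 32/3 = 194/3.

194/3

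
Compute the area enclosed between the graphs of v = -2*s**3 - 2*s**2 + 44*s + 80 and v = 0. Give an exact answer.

Set the curves equal: -2*s**3 - 2*s**2 + 44*s + 80 = 0, so -2*s**3 - 2*s**2 + 44*s + 80 = 0, which factors as -2*(s - 5)*(s + 2)*(s + 4) = 0. The curves meet at s = -4, -2, 5.
On [-4, -2], v = 0 is on top; that piece has area ∫[-4,-2] (-(-2*s**3 - 2*s**2 + 44*s + 80)) ds = 64/3.
On [-2, 5], v = -2*s**3 - 2*s**2 + 44*s + 80 is on top; that piece has area ∫[-2,5] (-2*s**3 - 2*s**2 + 44*s + 80) ds = 3773/6.
Total enclosed area = 64/3 + 3773/6 = 3901/6.

3901/6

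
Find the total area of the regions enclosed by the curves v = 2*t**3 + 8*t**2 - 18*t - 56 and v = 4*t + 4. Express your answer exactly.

Set the curves equal: 2*t**3 + 8*t**2 - 18*t - 56 = 4*t + 4, so 2*t**3 + 8*t**2 - 22*t - 60 = 0, which factors as 2*(t - 3)*(t + 2)*(t + 5) = 0. The curves meet at t = -5, -2, 3.
On [-5, -2], v = 2*t**3 + 8*t**2 - 18*t - 56 is on top; that piece has area ∫[-5,-2] (2*t**3 + 8*t**2 - 22*t - 60) dt = 117/2.
On [-2, 3], v = 4*t + 4 is on top; that piece has area ∫[-2,3] (-(2*t**3 + 8*t**2 - 22*t - 60)) dt = 1375/6.
Total enclosed area = 117/2 + 1375/6 = 863/3.

863/3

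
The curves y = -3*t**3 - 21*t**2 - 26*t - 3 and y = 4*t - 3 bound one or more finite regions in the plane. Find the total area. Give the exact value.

253/4

Set the curves equal: -3*t**3 - 21*t**2 - 26*t - 3 = 4*t - 3, so -3*t**3 - 21*t**2 - 30*t = 0, which factors as -3*t*(t + 2)*(t + 5) = 0. The curves meet at t = -5, -2, 0.
On [-5, -2], y = 4*t - 3 is on top; that piece has area ∫[-5,-2] (-(-3*t**3 - 21*t**2 - 30*t)) dt = 189/4.
On [-2, 0], y = -3*t**3 - 21*t**2 - 26*t - 3 is on top; that piece has area ∫[-2,0] (-3*t**3 - 21*t**2 - 30*t) dt = 16.
Total enclosed area = 189/4 + 16 = 253/4.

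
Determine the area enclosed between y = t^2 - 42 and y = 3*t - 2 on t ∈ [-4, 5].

On [-4, 5], (t^2 - 42) - (3*t - 2) = t^2 - 3*t - 40 is ≤ 0 throughout, so the area is a single integral of |t^2 - 3*t - 40|.
∫[-4,5] (t^2 - 3*t - 40) dt = -621/2; the area of that piece is 621/2.

621/2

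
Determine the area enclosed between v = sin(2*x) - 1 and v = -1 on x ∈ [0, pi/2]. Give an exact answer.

On [0, pi/2], (sin(2*x) - 1) - (-1) = sin(2*x) is ≥ 0 throughout, so the area is a single integral of |sin(2*x)|.
∫[0,pi/2] (sin(2*x)) dx = 1.

1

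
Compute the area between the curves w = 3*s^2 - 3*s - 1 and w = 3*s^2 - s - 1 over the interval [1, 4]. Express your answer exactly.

On [1, 4], (3*s^2 - 3*s - 1) - (3*s^2 - s - 1) = -2*s is ≤ 0 throughout, so the area is a single integral of |-2*s|.
∫[1,4] (-2*s) ds = -15; the area of that piece is 15.

15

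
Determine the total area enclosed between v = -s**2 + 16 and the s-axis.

256/3

The curve meets the s-axis where -s**2 + 16 = 0, i.e. -(s - 4)*(s + 4) = 0, at s = -4, 4.
On [-4, 4] the curve lies above the axis; ∫[-4,4] (-s**2 + 16) ds = 256/3, giving area 256/3.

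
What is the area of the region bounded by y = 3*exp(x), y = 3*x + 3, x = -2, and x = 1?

On [-2, 1], (3*exp(x)) - (3*x + 3) = -3*x + 3*exp(x) - 3 is ≥ 0 throughout, so the area is a single integral of |-3*x + 3*exp(x) - 3|.
∫[-2,1] (-3*x + 3*exp(x) - 3) dx = -9/2 - 3*exp(-2) + 3*exp(1).

-9/2 - 3*exp(-2) + 3*exp(1)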